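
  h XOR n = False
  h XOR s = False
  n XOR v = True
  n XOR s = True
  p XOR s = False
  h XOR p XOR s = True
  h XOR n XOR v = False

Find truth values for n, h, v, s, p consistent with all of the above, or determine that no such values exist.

Adding constraints 1, 2, 4 mod 2: every variable appears an even number of times on the left, so the left side is 0.
But the right sides sum to 1 (mod 2). 0 ≠ 1 — the system is inconsistent.

No satisfying assignment exists.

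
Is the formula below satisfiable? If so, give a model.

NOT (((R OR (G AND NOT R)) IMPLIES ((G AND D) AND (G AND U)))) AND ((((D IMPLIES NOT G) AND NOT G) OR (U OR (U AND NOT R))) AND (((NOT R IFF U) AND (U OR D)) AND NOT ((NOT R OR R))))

No satisfying assignment exists.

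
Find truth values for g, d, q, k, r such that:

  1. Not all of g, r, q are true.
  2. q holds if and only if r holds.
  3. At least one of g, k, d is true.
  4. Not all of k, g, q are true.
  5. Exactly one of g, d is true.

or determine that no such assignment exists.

g = False; d = True; q = True; k = True; r = True

  (1) {g, r, q}: 2/3 true — not all ✓
  (2) q=T, r=T — same ✓
  (3) {g, k, d}: 2 true — at least one ✓
  (4) {k, g, q}: 2/3 true — not all ✓
  (5) {g, d}: 1 true — exactly one ✓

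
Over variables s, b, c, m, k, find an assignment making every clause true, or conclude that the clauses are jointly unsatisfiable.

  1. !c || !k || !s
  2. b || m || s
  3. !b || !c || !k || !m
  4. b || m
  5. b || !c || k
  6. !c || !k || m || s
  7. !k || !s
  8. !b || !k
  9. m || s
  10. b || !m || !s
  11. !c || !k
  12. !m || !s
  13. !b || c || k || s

s = False, b = False, c = False, m = True, k = True

Set s = False.
  then (m || s) forces m = True.
Set b = False.
Set c = False.
Set k = True.
All clauses satisfied.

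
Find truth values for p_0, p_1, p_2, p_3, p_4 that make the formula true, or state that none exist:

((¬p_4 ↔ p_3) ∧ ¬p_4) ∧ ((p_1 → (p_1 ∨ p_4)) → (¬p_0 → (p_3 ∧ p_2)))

p_0=T; p_1=T; p_2=F; p_3=T; p_4=F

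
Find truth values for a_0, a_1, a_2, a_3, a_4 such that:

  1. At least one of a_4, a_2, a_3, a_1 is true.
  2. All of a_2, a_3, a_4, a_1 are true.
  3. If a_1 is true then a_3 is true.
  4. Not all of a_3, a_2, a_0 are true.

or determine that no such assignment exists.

a_0=F; a_1=T; a_2=T; a_3=T; a_4=T

  (1) {a_4, a_2, a_3, a_1}: 4 true — at least one ✓
  (2) {a_2, a_3, a_4, a_1}: all 4 true ✓
  (3) a_1=T ⇒ a_3: T ✓
  (4) {a_3, a_2, a_0}: 2/3 true — not all ✓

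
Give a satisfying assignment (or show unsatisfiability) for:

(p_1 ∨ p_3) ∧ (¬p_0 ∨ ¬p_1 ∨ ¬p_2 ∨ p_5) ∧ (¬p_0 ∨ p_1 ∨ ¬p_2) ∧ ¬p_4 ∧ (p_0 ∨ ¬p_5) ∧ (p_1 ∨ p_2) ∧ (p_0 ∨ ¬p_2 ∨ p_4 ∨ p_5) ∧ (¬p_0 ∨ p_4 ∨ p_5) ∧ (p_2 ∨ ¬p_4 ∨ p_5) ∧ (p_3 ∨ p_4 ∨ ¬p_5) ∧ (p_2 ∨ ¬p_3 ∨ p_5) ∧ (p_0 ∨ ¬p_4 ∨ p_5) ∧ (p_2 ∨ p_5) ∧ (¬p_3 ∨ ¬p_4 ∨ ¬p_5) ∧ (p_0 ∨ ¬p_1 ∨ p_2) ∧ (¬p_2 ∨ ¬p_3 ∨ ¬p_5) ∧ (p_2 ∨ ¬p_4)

p_0=T, p_1=T, p_2=F, p_3=T, p_4=F, p_5=T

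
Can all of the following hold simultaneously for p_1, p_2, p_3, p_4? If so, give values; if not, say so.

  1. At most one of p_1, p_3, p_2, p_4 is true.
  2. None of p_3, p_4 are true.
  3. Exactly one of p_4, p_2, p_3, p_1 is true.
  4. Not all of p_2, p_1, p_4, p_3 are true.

p_1=F, p_2=T, p_3=F, p_4=F

  (1) {p_1, p_3, p_2, p_4}: 1 true — at most one ✓
  (2) {p_3, p_4}: 0 true — none ✓
  (3) {p_4, p_2, p_3, p_1}: 1 true — exactly one ✓
  (4) {p_2, p_1, p_4, p_3}: 1/4 true — not all ✓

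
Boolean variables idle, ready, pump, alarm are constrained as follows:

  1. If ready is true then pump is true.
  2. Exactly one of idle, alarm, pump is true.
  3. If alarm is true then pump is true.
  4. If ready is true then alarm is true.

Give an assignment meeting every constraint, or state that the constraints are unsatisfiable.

idle: False, ready: False, pump: True, alarm: False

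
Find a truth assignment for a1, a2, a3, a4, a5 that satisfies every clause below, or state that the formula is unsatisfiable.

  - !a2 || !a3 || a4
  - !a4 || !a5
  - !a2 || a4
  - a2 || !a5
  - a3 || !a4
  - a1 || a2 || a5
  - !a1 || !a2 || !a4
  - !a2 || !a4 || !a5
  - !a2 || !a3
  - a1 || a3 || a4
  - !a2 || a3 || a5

a1: True, a2: False, a3: True, a4: True, a5: False

Set a1 = True.
Try a2 = True:
  (!a2 || a4) forces a4 = True.
  clause (!a1 || !a2 || !a4) is falsified — backtrack.
So a2 = False.
  then (a2 || !a5) forces a5 = False.
Set a3 = True.
Set a4 = True.
All clauses satisfied.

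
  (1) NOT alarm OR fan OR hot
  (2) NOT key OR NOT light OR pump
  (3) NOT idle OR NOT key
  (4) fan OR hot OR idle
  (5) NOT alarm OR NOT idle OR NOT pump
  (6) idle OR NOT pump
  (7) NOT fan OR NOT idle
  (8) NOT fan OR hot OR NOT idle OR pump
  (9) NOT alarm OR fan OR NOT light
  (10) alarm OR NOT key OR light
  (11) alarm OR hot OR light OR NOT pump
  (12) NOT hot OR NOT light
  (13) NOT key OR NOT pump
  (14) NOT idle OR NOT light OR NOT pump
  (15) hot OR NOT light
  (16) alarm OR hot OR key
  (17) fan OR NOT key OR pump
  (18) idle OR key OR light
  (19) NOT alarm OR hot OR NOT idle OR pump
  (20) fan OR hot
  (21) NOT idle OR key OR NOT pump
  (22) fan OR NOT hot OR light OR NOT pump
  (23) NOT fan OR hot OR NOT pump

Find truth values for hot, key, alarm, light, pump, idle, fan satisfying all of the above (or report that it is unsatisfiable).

hot = True; key = False; alarm = True; light = False; pump = False; idle = True; fan = False

Set hot = True.
  then (NOT hot OR NOT light) forces light = False.
Set key = False.
  then (idle OR key OR light) forces idle = True.
  then (NOT idle OR key OR NOT pump) forces pump = False.
  then (NOT fan OR NOT idle) forces fan = False.
Set alarm = True.
All clauses satisfied.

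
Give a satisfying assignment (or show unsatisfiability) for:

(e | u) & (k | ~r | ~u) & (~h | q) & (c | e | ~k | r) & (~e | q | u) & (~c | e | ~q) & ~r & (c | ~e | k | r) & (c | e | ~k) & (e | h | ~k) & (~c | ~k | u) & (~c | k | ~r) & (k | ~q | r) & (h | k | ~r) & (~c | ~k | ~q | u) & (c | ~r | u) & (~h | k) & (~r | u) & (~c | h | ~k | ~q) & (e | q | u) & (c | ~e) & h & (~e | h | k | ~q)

u: True, q: True, k: True, c: True, r: False, h: True, e: True

Unit clause (~r) forces r = False.
Unit clause (h) forces h = True.
In (~h | q) only q is left, so q = True.
In (k | ~q | r) only k is left, so k = True.
Try u = False:
  (e | u) forces e = True.
  (~c | ~k | u) forces c = False.
  clause (c | ~e) is falsified — backtrack.
So u = True.
Set c = True.
  then (~c | e | ~q) forces e = True.
All clauses satisfied.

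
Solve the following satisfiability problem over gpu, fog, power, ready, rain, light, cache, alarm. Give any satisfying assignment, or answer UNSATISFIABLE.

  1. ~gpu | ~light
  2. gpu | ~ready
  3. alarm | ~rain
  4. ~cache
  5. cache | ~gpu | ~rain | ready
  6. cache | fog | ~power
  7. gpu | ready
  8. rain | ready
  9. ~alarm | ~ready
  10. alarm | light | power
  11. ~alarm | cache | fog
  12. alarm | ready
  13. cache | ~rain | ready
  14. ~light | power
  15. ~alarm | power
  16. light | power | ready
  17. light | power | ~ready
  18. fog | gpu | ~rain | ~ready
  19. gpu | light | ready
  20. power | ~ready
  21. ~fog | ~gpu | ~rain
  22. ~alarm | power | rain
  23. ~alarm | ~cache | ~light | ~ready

gpu=T, fog=T, power=T, ready=T, rain=F, light=F, cache=F, alarm=F

Unit clause (~cache) forces cache = False.
Try gpu = False:
  (gpu | ~ready) forces ready = False.
  clause (gpu | ready) is falsified — backtrack.
So gpu = True.
  then (~gpu | ~light) forces light = False.
Try fog = False:
  (cache | fog | ~power) forces power = False.
  (alarm | light | power) forces alarm = True.
  clause (~alarm | cache | fog) is falsified — backtrack.
So fog = True.
  then (~fog | ~gpu | ~rain) forces rain = False.
  then (rain | ready) forces ready = True.
  then (~alarm | ~ready) forces alarm = False.
  then (alarm | light | power) forces power = True.
All clauses satisfied.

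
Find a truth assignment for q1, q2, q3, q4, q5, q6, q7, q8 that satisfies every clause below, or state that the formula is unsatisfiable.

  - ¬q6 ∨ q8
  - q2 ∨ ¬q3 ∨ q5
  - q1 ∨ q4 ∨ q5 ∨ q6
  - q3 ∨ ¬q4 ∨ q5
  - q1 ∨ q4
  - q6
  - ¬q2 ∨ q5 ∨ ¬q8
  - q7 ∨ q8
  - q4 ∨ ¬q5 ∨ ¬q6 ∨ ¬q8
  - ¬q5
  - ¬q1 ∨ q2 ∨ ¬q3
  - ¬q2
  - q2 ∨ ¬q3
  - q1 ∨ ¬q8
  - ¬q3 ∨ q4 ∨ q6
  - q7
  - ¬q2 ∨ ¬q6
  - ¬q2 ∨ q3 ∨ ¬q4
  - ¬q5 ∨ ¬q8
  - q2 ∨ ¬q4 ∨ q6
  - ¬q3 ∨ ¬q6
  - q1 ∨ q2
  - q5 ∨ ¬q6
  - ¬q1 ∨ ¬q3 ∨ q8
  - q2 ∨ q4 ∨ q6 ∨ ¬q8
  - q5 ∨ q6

UNSATISFIABLE

Case q5 = True:
  Clause (¬q5) is falsified — contradiction.
Case q5 = False:
  (q6) forces q6 = True.
  Clause (q5 ∨ ¬q6) is falsified — contradiction.
Both cases fail, so the formula is unsatisfiable.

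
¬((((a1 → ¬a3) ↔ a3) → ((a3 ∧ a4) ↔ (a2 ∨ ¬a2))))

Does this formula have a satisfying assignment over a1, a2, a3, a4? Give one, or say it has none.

a1 = False; a2 = False; a3 = True; a4 = False

  ¬((((a1 → ¬a3) ↔ a3) → ((a3 ∧ a4) ↔ (a2 ∨ ¬a2)))) = True
    ((a1 → ¬a3) ↔ a3) → ((a3 ∧ a4) ↔ (a2 ∨ ¬a2)) = False
      (a1 → ¬a3) ↔ a3 = True
        a1 → ¬a3 = True
          ¬a3 = False
      (a3 ∧ a4) ↔ (a2 ∨ ¬a2) = False
        a3 ∧ a4 = False
        a2 ∨ ¬a2 = True
          ¬a2 = True
The formula evaluates to True.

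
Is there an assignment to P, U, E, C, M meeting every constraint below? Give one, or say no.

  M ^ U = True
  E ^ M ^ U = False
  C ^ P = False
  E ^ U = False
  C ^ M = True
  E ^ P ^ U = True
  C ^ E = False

P=T, U=T, E=T, C=T, M=F

M ^ U = F ^ T = True ✓
E ^ M ^ U = T ^ F ^ T = False ✓
C ^ P = T ^ T = False ✓
E ^ U = T ^ T = False ✓
C ^ M = T ^ F = True ✓
E ^ P ^ U = T ^ T ^ T = True ✓
C ^ E = T ^ T = False ✓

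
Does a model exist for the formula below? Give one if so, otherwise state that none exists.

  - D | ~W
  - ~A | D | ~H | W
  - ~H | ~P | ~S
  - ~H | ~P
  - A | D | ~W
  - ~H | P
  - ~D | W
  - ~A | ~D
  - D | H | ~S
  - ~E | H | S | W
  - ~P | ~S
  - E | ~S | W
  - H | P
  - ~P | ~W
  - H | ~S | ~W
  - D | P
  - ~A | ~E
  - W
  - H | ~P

Case H = True:
  (~H | ~P) forces P = False.
  Clause (~H | P) is falsified — contradiction.
Case H = False:
  (H | P) forces P = True.
  Clause (H | ~P) is falsified — contradiction.
Both cases fail, so the formula is unsatisfiable.

The formula is unsatisfiable.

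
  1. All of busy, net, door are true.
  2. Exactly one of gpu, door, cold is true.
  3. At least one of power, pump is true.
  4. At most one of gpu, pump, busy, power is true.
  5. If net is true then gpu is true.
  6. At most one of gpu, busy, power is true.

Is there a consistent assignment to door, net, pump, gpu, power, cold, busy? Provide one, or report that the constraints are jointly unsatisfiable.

The formula is unsatisfiable.

Case gpu = True:
  (1) forces busy = True.
  Constraint (4) is violated (gpu=T, busy=T) — contradiction.
Case gpu = False:
  (1) forces busy = True.
  (1) forces net = True.
  Constraint (5) is violated (net=T, gpu=F) — contradiction.
Both cases fail — unsatisfiable.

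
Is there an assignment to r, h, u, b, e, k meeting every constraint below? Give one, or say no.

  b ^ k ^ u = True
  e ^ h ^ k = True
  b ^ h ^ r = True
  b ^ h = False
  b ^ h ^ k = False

r=T, h=T, u=F, b=T, e=F, k=F

b ^ k ^ u = T ^ F ^ F = True ✓
e ^ h ^ k = F ^ T ^ F = True ✓
b ^ h ^ r = T ^ T ^ T = True ✓
b ^ h = T ^ T = False ✓
b ^ h ^ k = T ^ T ^ F = False ✓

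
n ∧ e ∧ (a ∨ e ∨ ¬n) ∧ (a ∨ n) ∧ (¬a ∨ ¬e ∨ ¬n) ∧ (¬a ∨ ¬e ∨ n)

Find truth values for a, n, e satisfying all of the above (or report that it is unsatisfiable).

Unit clause (n) forces n = True.
Unit clause (e) forces e = True.
In (¬a ∨ ¬e ∨ ¬n) only ¬a is left, so a = False.
All clauses satisfied.

a=F; n=T; e=T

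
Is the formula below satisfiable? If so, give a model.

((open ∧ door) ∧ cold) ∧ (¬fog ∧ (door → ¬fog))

open = True; door = True; fog = False; cold = True

  (open ∧ door) ∧ cold = True
    open ∧ door = True
  ¬fog ∧ (door → ¬fog) = True
    ¬fog = True
    door → ¬fog = True
      ¬fog = True
Both conjuncts True, so the formula holds.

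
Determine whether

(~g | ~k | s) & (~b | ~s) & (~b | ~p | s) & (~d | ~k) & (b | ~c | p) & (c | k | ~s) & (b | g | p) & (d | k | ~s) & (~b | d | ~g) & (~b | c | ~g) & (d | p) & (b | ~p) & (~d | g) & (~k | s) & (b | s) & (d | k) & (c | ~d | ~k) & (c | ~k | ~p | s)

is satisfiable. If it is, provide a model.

g: True, k: False, b: True, p: False, d: True, c: True, s: False

Try g = False:
  (~d | g) forces d = False.
  (d | p) forces p = True.
  (b | ~p) forces b = True.
  (~b | ~s) forces s = False.
  clause (~b | ~p | s) is falsified — backtrack.
So g = True.
Set k = False.
  then (d | k) forces d = True.
Try b = False:
  (b | ~p) forces p = False.
  (b | ~c | p) forces c = False.
  (c | k | ~s) forces s = False.
  clause (b | s) is falsified — backtrack.
So b = True.
  then (~b | ~s) forces s = False.
  then (~b | ~p | s) forces p = False.
  then (~b | c | ~g) forces c = True.
All clauses satisfied.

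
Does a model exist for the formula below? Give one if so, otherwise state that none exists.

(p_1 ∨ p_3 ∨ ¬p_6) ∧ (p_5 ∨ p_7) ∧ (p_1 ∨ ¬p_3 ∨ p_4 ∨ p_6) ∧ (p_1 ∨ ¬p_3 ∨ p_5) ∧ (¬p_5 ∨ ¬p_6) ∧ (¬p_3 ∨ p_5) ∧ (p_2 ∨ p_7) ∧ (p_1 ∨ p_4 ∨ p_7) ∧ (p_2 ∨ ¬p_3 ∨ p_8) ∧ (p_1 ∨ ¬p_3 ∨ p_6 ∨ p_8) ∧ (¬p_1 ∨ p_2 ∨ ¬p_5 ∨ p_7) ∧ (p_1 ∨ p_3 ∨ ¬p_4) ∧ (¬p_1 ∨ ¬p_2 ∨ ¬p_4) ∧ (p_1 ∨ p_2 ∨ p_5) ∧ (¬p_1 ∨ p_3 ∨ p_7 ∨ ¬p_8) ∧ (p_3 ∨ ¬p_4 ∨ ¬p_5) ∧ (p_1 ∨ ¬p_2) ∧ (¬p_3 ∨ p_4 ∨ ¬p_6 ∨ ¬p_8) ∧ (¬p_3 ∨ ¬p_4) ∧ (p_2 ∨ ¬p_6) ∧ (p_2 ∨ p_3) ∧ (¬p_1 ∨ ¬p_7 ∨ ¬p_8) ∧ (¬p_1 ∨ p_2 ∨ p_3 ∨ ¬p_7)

Set p_1 = True.
Set p_2 = True.
  then (¬p_1 ∨ ¬p_2 ∨ ¬p_4) forces p_4 = False.
Set p_3 = False.
Set p_5 = True.
  then (¬p_5 ∨ ¬p_6) forces p_6 = False.
Set p_7 = False.
  then (¬p_1 ∨ p_3 ∨ p_7 ∨ ¬p_8) forces p_8 = False.
All clauses satisfied.

p_1 = True, p_2 = True, p_3 = False, p_4 = False, p_5 = True, p_6 = False, p_7 = False, p_8 = False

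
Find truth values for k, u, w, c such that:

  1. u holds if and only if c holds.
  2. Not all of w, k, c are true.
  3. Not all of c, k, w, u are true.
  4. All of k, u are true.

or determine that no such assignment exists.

k=T, u=T, w=F, c=T

  (1) u=T, c=T — same ✓
  (2) {w, k, c}: 2/3 true — not all ✓
  (3) {c, k, w, u}: 3/4 true — not all ✓
  (4) {k, u}: all 2 true ✓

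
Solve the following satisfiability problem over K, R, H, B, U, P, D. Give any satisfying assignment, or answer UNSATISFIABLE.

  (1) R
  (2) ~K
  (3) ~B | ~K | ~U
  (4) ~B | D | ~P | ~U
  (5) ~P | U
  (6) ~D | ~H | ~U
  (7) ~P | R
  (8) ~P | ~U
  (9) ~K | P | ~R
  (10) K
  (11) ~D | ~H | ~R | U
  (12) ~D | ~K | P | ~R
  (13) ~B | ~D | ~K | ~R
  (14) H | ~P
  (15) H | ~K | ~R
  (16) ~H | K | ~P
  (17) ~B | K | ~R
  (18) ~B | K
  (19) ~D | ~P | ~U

Case K = True:
  Clause (~K) is falsified — contradiction.
Case K = False:
  Clause (K) is falsified — contradiction.
Both cases fail, so the formula is unsatisfiable.

The formula is unsatisfiable.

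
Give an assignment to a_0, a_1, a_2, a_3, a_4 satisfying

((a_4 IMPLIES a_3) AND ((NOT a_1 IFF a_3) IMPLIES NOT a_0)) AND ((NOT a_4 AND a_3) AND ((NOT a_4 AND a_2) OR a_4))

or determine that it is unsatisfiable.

a_0=F; a_1=T; a_2=T; a_3=T; a_4=F

  (a_4 IMPLIES a_3) AND ((NOT a_1 IFF a_3) IMPLIES NOT a_0) = True
    a_4 IMPLIES a_3 = True
    (NOT a_1 IFF a_3) IMPLIES NOT a_0 = True
      NOT a_1 IFF a_3 = False
        NOT a_1 = False
      NOT a_0 = True
  (NOT a_4 AND a_3) AND ((NOT a_4 AND a_2) OR a_4) = True
    NOT a_4 AND a_3 = True
      NOT a_4 = True
    (NOT a_4 AND a_2) OR a_4 = True
      NOT a_4 AND a_2 = True
        NOT a_4 = True
Both conjuncts True, so the formula holds.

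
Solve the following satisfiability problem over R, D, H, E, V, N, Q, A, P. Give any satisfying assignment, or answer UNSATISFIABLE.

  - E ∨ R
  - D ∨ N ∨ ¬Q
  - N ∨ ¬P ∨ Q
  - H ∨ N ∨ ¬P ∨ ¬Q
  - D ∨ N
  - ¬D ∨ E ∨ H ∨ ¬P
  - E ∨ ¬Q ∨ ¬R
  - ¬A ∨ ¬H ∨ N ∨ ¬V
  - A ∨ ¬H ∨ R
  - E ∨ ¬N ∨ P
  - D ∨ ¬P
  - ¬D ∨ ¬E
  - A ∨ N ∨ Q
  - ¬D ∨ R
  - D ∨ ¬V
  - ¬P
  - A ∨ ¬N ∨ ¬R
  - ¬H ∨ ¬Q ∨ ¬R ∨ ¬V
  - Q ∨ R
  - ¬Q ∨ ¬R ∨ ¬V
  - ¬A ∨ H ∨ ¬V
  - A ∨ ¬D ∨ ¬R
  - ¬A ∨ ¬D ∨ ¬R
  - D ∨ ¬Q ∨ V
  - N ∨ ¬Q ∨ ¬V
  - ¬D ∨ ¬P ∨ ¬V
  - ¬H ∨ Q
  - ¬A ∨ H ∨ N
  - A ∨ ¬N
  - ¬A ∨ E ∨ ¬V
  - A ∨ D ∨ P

R: True; D: False; H: False; E: True; V: False; N: True; Q: False; A: True; P: False

Unit clause (¬P) forces P = False.
Set R = True.
Try D = True:
  (¬D ∨ ¬E) forces E = False.
  (E ∨ ¬Q ∨ ¬R) forces Q = False.
  (E ∨ ¬N ∨ P) forces N = False.
  (A ∨ N ∨ Q) forces A = True.
  clause (¬A ∨ ¬D ∨ ¬R) is falsified — backtrack.
So D = False.
  then (D ∨ N) forces N = True.
  then (E ∨ ¬N ∨ P) forces E = True.
  then (D ∨ ¬V) forces V = False.
  then (A ∨ ¬N ∨ ¬R) forces A = True.
  then (D ∨ ¬Q ∨ V) forces Q = False.
  then (¬H ∨ Q) forces H = False.
All clauses satisfied.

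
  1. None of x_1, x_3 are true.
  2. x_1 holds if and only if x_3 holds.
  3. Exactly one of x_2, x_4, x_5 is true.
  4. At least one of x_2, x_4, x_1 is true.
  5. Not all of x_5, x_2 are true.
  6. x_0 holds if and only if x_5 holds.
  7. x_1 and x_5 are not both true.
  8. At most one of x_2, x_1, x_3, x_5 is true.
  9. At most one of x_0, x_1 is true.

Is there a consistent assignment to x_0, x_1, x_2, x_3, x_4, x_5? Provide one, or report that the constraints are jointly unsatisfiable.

x_0 = False, x_1 = False, x_2 = True, x_3 = False, x_4 = False, x_5 = False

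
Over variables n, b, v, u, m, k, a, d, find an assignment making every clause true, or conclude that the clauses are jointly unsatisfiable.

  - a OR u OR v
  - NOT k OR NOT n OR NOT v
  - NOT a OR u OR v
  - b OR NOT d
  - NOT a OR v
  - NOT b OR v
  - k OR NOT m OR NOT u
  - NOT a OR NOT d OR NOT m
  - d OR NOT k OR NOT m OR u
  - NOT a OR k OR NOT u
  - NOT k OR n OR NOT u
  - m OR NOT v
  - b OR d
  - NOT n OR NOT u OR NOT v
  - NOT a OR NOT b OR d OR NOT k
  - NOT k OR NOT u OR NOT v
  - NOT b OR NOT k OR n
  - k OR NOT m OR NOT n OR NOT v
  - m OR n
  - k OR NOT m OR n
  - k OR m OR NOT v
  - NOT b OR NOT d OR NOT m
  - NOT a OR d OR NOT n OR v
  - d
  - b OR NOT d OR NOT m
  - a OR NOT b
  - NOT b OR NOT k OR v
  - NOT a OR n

Case d = True:
  (b OR NOT d) forces b = True.
  (NOT b OR v) forces v = True.
  (m OR NOT v) forces m = True.
  Clause (NOT b OR NOT d OR NOT m) is falsified — contradiction.
Case d = False:
  Clause (d) is falsified — contradiction.
Both cases fail, so the formula is unsatisfiable.

Unsatisfiable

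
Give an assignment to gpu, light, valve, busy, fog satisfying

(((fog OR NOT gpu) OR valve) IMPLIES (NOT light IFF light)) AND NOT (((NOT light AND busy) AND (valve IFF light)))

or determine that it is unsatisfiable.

gpu=T, light=T, valve=F, busy=F, fog=F

  ((fog OR NOT gpu) OR valve) IMPLIES (NOT light IFF light) = True
    (fog OR NOT gpu) OR valve = False
      fog OR NOT gpu = False
        NOT gpu = False
    NOT light IFF light = False
      NOT light = False
  NOT (((NOT light AND busy) AND (valve IFF light))) = True
    (NOT light AND busy) AND (valve IFF light) = False
      NOT light AND busy = False
        NOT light = False
      valve IFF light = False
Both conjuncts True, so the formula holds.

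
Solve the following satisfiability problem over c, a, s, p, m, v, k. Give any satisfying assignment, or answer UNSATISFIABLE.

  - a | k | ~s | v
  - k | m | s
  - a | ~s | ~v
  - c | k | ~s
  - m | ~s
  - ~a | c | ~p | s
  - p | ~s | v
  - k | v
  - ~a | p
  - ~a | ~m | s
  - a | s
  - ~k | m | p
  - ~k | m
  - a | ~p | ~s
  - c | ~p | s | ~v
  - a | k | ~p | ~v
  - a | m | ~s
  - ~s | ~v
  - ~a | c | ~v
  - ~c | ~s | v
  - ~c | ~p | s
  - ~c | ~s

Try c = True:
  (~c | ~s) forces s = False.
  (a | s) forces a = True.
  (~a | p) forces p = True.
  clause (~c | ~p | s) is falsified — backtrack.
So c = False.
Set a = True.
  then (~a | p) forces p = True.
  then (~a | c | ~v) forces v = False.
  then (~a | c | ~p | s) forces s = True.
  then (k | v) forces k = True.
  then (~k | m) forces m = True.
All clauses satisfied.

c = False, a = True, s = True, p = True, m = True, v = False, k = True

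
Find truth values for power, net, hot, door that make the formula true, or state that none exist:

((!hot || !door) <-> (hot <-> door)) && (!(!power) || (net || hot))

power = False; net = True; hot = False; door = False

  (!hot || !door) <-> (hot <-> door) = True
    !hot || !door = True
      !hot = True
      !door = True
    hot <-> door = True
  !(!power) || (net || hot) = True
    !(!power) = False
      !power = True
    net || hot = True
Both conjuncts True, so the formula holds.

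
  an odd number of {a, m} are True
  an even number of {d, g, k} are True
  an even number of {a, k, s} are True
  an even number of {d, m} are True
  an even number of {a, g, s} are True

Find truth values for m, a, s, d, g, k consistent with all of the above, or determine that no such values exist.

m = False, a = True, s = False, d = False, g = True, k = True

{a, m}: 1 true → odd ✓
{d, g, k}: 2 true → even ✓
{a, k, s}: 2 true → even ✓
{d, m}: 0 true → even ✓
{a, g, s}: 2 true → even ✓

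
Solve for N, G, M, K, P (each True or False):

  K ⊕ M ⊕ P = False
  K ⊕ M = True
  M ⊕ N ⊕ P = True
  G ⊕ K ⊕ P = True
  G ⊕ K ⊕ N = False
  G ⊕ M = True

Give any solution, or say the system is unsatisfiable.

N = False, G = True, M = False, K = True, P = True

K ⊕ M ⊕ P = T ⊕ F ⊕ T = False ✓
K ⊕ M = T ⊕ F = True ✓
M ⊕ N ⊕ P = F ⊕ F ⊕ T = True ✓
G ⊕ K ⊕ P = T ⊕ T ⊕ T = True ✓
G ⊕ K ⊕ N = T ⊕ T ⊕ F = False ✓
G ⊕ M = T ⊕ F = True ✓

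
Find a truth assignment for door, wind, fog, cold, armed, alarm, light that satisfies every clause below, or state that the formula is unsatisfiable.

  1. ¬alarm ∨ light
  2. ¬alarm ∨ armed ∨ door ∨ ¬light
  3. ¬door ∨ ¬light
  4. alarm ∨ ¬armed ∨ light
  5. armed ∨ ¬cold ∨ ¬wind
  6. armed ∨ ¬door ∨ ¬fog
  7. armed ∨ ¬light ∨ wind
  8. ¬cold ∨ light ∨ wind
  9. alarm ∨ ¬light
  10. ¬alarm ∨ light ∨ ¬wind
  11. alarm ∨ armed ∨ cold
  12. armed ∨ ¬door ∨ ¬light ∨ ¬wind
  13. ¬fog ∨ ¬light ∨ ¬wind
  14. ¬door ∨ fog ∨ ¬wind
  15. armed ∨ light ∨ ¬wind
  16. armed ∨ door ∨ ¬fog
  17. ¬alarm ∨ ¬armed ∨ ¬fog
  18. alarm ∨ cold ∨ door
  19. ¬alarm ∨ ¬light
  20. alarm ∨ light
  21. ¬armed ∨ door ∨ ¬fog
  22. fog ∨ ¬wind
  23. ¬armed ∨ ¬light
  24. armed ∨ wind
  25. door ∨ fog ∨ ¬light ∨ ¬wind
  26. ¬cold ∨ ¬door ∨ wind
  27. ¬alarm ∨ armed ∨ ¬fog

Unsatisfiable

Case alarm = True:
  (¬alarm ∨ light) forces light = True.
  Clause (¬alarm ∨ ¬light) is falsified — contradiction.
Case alarm = False:
  (alarm ∨ ¬light) forces light = False.
  Clause (alarm ∨ light) is falsified — contradiction.
Both cases fail, so the formula is unsatisfiable.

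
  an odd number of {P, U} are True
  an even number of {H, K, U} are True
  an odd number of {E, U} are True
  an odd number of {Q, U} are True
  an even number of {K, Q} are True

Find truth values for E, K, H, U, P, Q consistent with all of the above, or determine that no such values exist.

E = False; K = False; H = True; U = True; P = False; Q = False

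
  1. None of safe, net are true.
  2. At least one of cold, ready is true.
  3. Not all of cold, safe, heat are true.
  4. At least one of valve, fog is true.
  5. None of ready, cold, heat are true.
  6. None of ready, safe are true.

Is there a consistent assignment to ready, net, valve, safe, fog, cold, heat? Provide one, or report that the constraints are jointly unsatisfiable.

Case ready = True:
  Constraint (5) is violated (ready=T) — contradiction.
Case ready = False:
  (1) forces safe = False.
  (1) forces net = False.
  (2) with ready=F forces cold = True.
  Constraint (5) is violated (cold=T) — contradiction.
Both cases fail — unsatisfiable.

UNSATISFIABLE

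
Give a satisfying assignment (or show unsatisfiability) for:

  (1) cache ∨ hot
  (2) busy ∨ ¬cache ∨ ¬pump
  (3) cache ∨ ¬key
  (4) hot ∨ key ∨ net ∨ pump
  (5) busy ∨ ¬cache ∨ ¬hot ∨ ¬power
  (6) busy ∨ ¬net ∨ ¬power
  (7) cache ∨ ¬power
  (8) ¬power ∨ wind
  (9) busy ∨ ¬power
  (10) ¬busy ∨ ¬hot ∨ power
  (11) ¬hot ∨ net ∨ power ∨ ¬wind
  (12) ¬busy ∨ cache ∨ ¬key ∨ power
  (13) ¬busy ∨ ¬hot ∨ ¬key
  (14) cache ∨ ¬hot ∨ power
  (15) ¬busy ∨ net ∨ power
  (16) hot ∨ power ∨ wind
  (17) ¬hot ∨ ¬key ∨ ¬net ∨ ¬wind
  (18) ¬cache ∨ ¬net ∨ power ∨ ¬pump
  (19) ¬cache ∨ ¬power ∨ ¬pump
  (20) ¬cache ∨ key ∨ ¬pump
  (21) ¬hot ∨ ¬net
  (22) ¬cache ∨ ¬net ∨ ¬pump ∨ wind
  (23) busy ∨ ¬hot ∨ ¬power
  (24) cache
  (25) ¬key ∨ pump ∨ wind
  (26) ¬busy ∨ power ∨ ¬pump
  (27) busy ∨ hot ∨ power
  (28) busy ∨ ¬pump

wind: True; key: False; pump: False; power: False; busy: True; net: True; cache: True; hot: False

Unit clause (cache) forces cache = True.
Set wind = True.
Set key = False.
  then (¬cache ∨ key ∨ ¬pump) forces pump = False.
Set power = False.
Try busy = False:
  (busy ∨ hot ∨ power) forces hot = True.
  (¬hot ∨ net ∨ power ∨ ¬wind) forces net = True.
  clause (¬hot ∨ ¬net) is falsified — backtrack.
So busy = True.
  then (¬busy ∨ ¬hot ∨ power) forces hot = False.
  then (¬busy ∨ net ∨ power) forces net = True.
All clauses satisfied.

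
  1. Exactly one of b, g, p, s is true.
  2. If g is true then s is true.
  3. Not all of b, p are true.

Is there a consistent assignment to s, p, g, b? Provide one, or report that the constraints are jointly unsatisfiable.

s=T, p=F, g=F, b=F

  (1) {b, g, p, s}: 1 true — exactly one ✓
  (2) g=F ⇒ s: vacuous ✓
  (3) {b, p}: 0/2 true — not all ✓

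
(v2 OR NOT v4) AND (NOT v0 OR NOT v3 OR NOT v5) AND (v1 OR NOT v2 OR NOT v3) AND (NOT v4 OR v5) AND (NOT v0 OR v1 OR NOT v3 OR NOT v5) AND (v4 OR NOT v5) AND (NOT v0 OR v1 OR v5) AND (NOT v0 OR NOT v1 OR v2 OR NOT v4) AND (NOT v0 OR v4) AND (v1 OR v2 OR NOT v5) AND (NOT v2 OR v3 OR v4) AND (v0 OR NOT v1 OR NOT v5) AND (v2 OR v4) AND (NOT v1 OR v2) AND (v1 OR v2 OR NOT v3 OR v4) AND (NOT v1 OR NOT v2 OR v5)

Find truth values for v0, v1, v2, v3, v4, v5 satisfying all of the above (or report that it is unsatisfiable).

v0: False; v1: False; v2: True; v3: False; v4: True; v5: True

Set v0 = False.
Try v1 = True:
  (v0 OR NOT v1 OR NOT v5) forces v5 = False.
  (NOT v4 OR v5) forces v4 = False.
  (v2 OR v4) forces v2 = True.
  clause (NOT v1 OR NOT v2 OR v5) is falsified — backtrack.
So v1 = False.
Set v2 = True.
  then (v1 OR NOT v2 OR NOT v3) forces v3 = False.
  then (NOT v2 OR v3 OR v4) forces v4 = True.
  then (NOT v4 OR v5) forces v5 = True.
All clauses satisfied.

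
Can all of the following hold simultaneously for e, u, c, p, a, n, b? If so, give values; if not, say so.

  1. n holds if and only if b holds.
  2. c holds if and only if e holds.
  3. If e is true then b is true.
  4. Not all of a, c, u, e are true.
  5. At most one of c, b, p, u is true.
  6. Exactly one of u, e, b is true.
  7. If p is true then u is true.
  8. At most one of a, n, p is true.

e: False, u: True, c: False, p: False, a: True, n: False, b: False

  (1) n=F, b=F — same ✓
  (2) c=F, e=F — same ✓
  (3) e=F ⇒ b: vacuous ✓
  (4) {a, c, u, e}: 2/4 true — not all ✓
  (5) {c, b, p, u}: 1 true — at most one ✓
  (6) {u, e, b}: 1 true — exactly one ✓
  (7) p=F ⇒ u: vacuous ✓
  (8) {a, n, p}: 1 true — at most one ✓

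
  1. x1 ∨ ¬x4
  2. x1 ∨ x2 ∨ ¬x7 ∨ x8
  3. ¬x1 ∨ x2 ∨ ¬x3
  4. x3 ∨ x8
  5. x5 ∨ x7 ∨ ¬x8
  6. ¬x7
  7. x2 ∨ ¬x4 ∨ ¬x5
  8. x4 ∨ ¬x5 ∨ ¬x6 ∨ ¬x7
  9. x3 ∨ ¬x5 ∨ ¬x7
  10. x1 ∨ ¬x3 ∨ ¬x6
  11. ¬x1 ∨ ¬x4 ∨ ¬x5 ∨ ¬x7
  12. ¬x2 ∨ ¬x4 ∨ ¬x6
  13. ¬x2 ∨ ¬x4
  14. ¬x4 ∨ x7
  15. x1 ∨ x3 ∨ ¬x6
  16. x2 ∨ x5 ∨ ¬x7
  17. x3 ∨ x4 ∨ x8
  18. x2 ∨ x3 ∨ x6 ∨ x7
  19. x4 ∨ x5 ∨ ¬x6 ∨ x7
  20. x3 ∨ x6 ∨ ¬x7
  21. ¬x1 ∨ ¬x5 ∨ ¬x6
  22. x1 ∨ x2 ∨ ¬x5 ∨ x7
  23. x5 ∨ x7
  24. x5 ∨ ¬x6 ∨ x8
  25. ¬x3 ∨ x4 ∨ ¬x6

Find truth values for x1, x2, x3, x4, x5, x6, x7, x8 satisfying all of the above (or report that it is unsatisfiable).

Unit clause (¬x7) forces x7 = False.
In (¬x4 ∨ x7) only ¬x4 is left, so x4 = False.
In (x5 ∨ x7) only x5 is left, so x5 = True.
Set x1 = False.
  then (x1 ∨ x2 ∨ ¬x5 ∨ x7) forces x2 = True.
Set x3 = True.
  then (x1 ∨ ¬x3 ∨ ¬x6) forces x6 = False.
Set x8 = True.
All clauses satisfied.

x1 = False, x2 = True, x3 = True, x4 = False, x5 = True, x6 = False, x7 = False, x8 = True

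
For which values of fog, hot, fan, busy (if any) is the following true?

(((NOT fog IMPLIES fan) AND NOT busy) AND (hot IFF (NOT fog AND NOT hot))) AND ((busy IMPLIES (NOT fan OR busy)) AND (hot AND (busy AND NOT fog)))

Case hot = True: the conjunct hot IFF (NOT fog AND NOT hot) becomes True IFF (NOT fog AND False) = False.
Case hot = False: the conjunct hot is False.
Both cases fail — unsatisfiable.

Unsatisfiable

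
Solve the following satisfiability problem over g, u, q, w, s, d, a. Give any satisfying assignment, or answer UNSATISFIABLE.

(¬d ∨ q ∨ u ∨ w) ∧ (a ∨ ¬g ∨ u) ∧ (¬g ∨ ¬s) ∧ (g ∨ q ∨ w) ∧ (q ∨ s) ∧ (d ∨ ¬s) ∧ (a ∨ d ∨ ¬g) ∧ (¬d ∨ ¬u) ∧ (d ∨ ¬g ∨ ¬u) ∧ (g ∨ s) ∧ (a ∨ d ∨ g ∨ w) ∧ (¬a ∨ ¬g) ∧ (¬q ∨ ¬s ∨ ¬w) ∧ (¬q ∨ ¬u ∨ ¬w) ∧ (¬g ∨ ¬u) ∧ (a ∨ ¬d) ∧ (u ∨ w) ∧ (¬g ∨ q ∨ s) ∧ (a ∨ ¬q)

g = False; u = False; q = False; w = True; s = True; d = True; a = True

Set g = False.
  then (g ∨ s) forces s = True.
  then (d ∨ ¬s) forces d = True.
  then (¬d ∨ ¬u) forces u = False.
  then (a ∨ ¬d) forces a = True.
  then (u ∨ w) forces w = True.
  then (¬q ∨ ¬s ∨ ¬w) forces q = False.
All clauses satisfied.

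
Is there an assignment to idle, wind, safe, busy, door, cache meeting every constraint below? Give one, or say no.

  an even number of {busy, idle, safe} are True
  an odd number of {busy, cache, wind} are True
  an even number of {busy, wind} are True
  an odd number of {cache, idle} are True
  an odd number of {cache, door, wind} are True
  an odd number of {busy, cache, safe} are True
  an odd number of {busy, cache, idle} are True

idle=F, wind=F, safe=F, busy=F, door=F, cache=T

{busy, idle, safe}: 0 true → even ✓
{busy, cache, wind}: 1 true → odd ✓
{busy, wind}: 0 true → even ✓
{cache, idle}: 1 true → odd ✓
{cache, door, wind}: 1 true → odd ✓
{busy, cache, safe}: 1 true → odd ✓
{busy, cache, idle}: 1 true → odd ✓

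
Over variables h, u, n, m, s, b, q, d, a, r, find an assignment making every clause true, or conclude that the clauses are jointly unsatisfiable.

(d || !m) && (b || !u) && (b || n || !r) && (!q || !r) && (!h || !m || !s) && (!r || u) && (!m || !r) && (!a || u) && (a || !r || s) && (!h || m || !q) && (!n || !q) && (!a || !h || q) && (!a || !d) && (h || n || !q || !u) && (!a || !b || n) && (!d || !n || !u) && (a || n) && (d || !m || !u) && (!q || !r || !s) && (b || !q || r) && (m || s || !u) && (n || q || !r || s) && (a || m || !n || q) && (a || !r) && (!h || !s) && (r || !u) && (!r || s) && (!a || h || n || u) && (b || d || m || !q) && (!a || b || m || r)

h = False, u = False, n = True, m = True, s = True, b = True, q = False, d = True, a = False, r = False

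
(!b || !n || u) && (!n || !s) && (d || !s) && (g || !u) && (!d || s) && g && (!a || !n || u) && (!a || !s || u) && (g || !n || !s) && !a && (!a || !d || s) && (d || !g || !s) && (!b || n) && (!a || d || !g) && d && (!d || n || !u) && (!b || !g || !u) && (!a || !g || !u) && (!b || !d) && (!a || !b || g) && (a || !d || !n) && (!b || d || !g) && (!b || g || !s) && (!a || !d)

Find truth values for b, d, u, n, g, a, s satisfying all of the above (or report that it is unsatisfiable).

Unit clause (g) forces g = True.
Unit clause (!a) forces a = False.
Unit clause (d) forces d = True.
In (!b || !d) only !b is left, so b = False.
In (a || !d || !n) only !n is left, so n = False.
In (!d || s) only s is left, so s = True.
In (!d || n || !u) only !u is left, so u = False.
All clauses satisfied.

b: False, d: True, u: False, n: False, g: True, a: False, s: True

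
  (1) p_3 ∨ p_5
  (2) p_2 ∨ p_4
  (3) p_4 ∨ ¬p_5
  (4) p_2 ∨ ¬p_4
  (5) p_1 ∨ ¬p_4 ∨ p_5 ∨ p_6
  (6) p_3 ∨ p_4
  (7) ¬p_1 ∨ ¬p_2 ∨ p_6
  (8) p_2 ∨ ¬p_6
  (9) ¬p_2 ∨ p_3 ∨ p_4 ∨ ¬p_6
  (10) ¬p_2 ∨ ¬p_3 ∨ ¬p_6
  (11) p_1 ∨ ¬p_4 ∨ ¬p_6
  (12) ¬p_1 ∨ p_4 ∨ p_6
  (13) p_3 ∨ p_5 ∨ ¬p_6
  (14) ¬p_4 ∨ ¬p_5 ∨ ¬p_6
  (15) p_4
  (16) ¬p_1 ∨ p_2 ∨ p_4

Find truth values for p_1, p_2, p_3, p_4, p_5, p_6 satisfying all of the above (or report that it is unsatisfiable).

p_1 = False; p_2 = True; p_3 = True; p_4 = True; p_5 = True; p_6 = False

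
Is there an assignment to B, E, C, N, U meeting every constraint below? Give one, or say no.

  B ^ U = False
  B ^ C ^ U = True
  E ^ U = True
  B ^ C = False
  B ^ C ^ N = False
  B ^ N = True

B: True; E: False; C: True; N: False; U: True

B ^ U = T ^ T = False ✓
B ^ C ^ U = T ^ T ^ T = True ✓
E ^ U = F ^ T = True ✓
B ^ C = T ^ T = False ✓
B ^ C ^ N = T ^ T ^ F = False ✓
B ^ N = T ^ F = True ✓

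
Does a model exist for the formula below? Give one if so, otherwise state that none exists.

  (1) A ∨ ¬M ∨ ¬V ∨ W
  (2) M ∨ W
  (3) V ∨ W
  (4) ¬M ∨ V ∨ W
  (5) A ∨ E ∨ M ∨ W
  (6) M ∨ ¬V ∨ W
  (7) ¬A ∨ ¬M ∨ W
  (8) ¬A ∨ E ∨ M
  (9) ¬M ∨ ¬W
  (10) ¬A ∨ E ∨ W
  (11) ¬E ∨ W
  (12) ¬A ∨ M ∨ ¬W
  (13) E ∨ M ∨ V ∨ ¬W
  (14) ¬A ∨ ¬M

Try M = True:
  (¬M ∨ ¬W) forces W = False.
  (V ∨ W) forces V = True.
  (A ∨ ¬M ∨ ¬V ∨ W) forces A = True.
  clause (¬A ∨ ¬M ∨ W) is falsified — backtrack.
So M = False.
  then (M ∨ W) forces W = True.
  then (¬A ∨ M ∨ ¬W) forces A = False.
Set E = False.
  then (E ∨ M ∨ V ∨ ¬W) forces V = True.
All clauses satisfied.

M=F, E=F, A=F, W=T, V=T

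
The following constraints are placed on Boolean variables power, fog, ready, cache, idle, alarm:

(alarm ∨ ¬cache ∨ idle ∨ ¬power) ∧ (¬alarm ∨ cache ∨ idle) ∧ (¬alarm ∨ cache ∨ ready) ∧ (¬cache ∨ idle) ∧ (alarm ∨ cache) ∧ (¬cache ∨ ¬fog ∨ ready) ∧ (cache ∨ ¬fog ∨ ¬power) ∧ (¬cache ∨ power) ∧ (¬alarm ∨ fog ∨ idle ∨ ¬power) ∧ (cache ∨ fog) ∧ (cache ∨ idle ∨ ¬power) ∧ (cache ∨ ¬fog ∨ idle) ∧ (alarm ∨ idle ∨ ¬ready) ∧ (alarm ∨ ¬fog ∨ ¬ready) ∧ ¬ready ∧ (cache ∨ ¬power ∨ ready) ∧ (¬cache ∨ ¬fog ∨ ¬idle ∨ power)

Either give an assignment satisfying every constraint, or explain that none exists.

Unit clause (¬ready) forces ready = False.
Set power = True.
  then (cache ∨ ¬power ∨ ready) forces cache = True.
  then (¬cache ∨ idle) forces idle = True.
  then (¬cache ∨ ¬fog ∨ ready) forces fog = False.
Set alarm = True.
All clauses satisfied.

power: True, fog: False, ready: False, cache: True, idle: True, alarm: True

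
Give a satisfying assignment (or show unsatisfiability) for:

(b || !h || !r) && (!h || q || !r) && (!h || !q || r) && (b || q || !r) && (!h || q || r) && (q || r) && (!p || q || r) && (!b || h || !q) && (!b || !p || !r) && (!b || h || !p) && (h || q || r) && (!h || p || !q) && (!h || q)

h=F, q=T, r=F, b=F, p=T

Set h = False.
Set q = True.
  then (!b || h || !q) forces b = False.
Set r = False.
Set p = True.
All clauses satisfied.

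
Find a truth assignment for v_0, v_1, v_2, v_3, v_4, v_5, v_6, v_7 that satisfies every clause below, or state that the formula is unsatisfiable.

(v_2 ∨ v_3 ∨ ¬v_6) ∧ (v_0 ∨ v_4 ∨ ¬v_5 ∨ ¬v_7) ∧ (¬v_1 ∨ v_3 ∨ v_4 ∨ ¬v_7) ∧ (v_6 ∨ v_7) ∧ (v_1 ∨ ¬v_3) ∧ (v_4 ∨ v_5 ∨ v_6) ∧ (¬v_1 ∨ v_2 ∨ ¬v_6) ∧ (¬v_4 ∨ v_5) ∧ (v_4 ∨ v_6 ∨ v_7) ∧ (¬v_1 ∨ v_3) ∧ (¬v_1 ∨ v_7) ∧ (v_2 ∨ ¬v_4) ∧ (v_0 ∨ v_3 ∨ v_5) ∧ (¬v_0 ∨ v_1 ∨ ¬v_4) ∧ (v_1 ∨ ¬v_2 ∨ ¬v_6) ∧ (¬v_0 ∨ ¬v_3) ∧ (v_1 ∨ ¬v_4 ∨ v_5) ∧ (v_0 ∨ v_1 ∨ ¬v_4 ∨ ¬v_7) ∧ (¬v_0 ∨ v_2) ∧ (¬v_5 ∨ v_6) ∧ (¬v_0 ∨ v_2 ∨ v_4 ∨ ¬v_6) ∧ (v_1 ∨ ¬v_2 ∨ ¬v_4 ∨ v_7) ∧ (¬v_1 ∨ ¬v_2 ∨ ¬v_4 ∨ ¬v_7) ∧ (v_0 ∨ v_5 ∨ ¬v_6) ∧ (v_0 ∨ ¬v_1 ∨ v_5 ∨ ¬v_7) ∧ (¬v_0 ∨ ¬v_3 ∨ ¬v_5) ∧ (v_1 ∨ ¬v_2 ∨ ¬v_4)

Case v_6 = True:
  If v_1 = True:
    (¬v_1 ∨ v_2 ∨ ¬v_6) forces v_2 = True.
    (¬v_1 ∨ v_3) forces v_3 = True.
    (¬v_1 ∨ v_7) forces v_7 = True.
    (¬v_0 ∨ ¬v_3) forces v_0 = False.
    (¬v_1 ∨ ¬v_2 ∨ ¬v_4 ∨ ¬v_7) forces v_4 = False.
    (v_0 ∨ v_4 ∨ ¬v_5 ∨ ¬v_7) forces v_5 = False.
    clause (v_0 ∨ v_5 ∨ ¬v_6) is falsified.
  If v_1 = False:
    (v_1 ∨ ¬v_3) forces v_3 = False.
    (v_2 ∨ v_3 ∨ ¬v_6) forces v_2 = True.
    clause (v_1 ∨ ¬v_2 ∨ ¬v_6) is falsified.
  Every sub-case reaches a contradiction.
Case v_6 = False:
  (v_6 ∨ v_7) forces v_7 = True.
  (¬v_5 ∨ v_6) forces v_5 = False.
  (v_4 ∨ v_5 ∨ v_6) forces v_4 = True.
  Clause (¬v_4 ∨ v_5) is falsified — contradiction.
Both cases fail, so the formula is unsatisfiable.

Unsatisfiable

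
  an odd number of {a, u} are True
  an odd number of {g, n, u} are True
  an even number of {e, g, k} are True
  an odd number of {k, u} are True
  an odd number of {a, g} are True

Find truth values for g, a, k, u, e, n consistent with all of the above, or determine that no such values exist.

g = True, a = False, k = False, u = True, e = True, n = True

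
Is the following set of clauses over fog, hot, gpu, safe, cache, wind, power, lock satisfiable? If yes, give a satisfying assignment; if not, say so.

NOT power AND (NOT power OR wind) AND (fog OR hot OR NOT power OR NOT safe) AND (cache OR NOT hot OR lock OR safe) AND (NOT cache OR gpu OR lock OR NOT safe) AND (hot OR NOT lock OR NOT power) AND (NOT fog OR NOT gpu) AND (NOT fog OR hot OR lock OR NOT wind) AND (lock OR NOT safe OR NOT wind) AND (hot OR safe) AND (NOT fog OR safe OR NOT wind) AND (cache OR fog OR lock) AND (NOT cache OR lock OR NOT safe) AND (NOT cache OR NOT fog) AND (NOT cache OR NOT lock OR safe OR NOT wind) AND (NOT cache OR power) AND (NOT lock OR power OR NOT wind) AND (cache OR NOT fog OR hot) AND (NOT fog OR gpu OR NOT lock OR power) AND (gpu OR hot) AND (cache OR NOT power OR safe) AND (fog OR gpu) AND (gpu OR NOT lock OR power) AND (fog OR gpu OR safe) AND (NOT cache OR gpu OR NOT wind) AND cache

Case cache = True:
  (NOT power) forces power = False.
  Clause (NOT cache OR power) is falsified — contradiction.
Case cache = False:
  Clause (cache) is falsified — contradiction.
Both cases fail, so the formula is unsatisfiable.

Unsatisfiable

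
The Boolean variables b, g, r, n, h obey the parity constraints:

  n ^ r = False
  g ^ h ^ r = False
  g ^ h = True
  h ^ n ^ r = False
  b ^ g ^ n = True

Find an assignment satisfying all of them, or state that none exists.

b = True, g = True, r = True, n = True, h = False

n ^ r = T ^ T = False ✓
g ^ h ^ r = T ^ F ^ T = False ✓
g ^ h = T ^ F = True ✓
h ^ n ^ r = F ^ T ^ T = False ✓
b ^ g ^ n = T ^ T ^ T = True ✓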